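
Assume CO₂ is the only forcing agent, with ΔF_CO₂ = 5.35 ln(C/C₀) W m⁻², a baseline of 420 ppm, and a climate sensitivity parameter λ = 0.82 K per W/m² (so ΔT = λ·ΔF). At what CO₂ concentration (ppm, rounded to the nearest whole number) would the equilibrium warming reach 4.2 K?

C ≈ 1094 ppm

Required forcing: ΔF = ΔT/λ = 4.2/0.82 = 5.1220 W/m².
Then ln(C/420) = ΔF/5.35 = 5.1220/5.35 = 0.95738.
So C = 420 × e^0.95738 = 420 × 2.60486 = 1094.04 ppm.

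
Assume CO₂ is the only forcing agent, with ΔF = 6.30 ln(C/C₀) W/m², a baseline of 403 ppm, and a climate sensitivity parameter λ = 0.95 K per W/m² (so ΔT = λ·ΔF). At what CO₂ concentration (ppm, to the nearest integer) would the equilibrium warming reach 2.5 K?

Required forcing: ΔF = ΔT/λ = 2.5/0.95 = 2.6316 W/m².
Then ln(C/403) = ΔF/6.30 = 2.6316/6.30 = 0.41771.
So C = 403 × e^0.41771 = 403 × 1.51848 = 611.95 ppm.

C ≈ 612 ppm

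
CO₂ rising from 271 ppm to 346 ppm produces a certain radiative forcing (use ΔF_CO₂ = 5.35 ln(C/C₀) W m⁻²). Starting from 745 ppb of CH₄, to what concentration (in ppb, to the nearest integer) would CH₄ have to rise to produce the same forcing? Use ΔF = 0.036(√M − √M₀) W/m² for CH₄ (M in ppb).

CO₂ forcing: 5.35 × ln(346/271) = 5.35 × 0.244320 = 1.30711 W/m².
Set 0.036(√M − √745) = 1.30711: √M = 1.30711/0.036 + √745 = 36.3086 + 27.2947 = 63.6033.
M = (63.6033)² = 4045.38 ppb.

M ≈ 4045 ppb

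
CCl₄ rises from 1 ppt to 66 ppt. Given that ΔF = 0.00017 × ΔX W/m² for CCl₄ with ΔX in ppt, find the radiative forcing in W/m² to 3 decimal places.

ΔF = 0.011 W/m²

CCl₄: ΔF = 0.00017 × (66 − 1) = 0.00017 × 65 = 0.0111 W/m².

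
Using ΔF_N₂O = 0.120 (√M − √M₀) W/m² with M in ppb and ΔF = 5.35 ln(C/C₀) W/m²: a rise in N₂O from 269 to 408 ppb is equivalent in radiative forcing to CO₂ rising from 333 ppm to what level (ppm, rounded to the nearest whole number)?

C ≈ 363 ppm

N₂O forcing: 0.120 × (√408 − √269) = 0.120 × (20.1990 − 16.4012) = 0.120 × 3.7978 = 0.45574 W/m².
Set 5.35 ln(C/333) = 0.45574: ln(C/333) = 0.45574/5.35 = 0.08519, so C = 333 × e^0.08519 = 333 × 1.08892 = 362.61 ppm.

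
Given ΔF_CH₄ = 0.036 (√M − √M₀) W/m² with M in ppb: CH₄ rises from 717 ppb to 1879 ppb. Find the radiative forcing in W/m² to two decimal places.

ΔF = 0.60 W/m²

CH₄: 0.036 × (√1879 − √717) = 0.036 × (43.3474 − 26.7769) = 0.036 × 16.5705 = 0.5965 W/m².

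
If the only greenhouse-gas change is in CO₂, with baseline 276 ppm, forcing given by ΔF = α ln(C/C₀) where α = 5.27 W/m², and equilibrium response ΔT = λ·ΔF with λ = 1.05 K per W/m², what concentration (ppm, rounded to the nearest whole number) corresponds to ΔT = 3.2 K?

C ≈ 492 ppm

Required forcing: ΔF = ΔT/λ = 3.2/1.05 = 3.0476 W/m².
Then ln(C/276) = ΔF/5.27 = 3.0476/5.27 = 0.57829.
So C = 276 × e^0.57829 = 276 × 1.78299 = 492.11 ppm.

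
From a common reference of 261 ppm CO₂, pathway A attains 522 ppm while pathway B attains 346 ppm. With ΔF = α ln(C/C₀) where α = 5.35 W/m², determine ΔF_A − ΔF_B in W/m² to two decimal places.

ΔF_A = 5.35 ln(522/261) = 5.35 × 0.69315 = 3.7084 W/m².
ΔF_B = 5.35 ln(346/261) = 5.35 × 0.28192 = 1.5083 W/m².
Difference: 3.7084 − 1.5083 = 2.2001 W/m².
(Equivalently, ΔF_A − ΔF_B = 5.35 ln(522/346) = 5.35 × 0.41123 = 2.2001 W/m².)

ΔF_A − ΔF_B = 2.20 W/m²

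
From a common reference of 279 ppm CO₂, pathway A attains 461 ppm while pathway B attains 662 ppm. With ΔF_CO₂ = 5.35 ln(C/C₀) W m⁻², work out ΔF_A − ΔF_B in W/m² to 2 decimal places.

ΔF_A − ΔF_B = -1.94 W/m²

ΔF_A = 5.35 ln(461/279) = 5.35 × 0.50219 = 2.6867 W/m².
ΔF_B = 5.35 ln(662/279) = 5.35 × 0.86405 = 4.6227 W/m².
Difference: 2.6867 − 4.6227 = -1.9360 W/m².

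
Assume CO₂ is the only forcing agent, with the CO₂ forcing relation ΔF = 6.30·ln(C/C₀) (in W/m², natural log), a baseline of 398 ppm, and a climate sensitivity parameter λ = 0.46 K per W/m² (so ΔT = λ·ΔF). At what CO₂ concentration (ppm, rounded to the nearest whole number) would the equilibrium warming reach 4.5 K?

Required forcing: ΔF = ΔT/λ = 4.5/0.46 = 9.7826 W/m².
Then ln(C/398) = ΔF/6.30 = 9.7826/6.30 = 1.55279.
So C = 398 × e^1.55279 = 398 × 4.72463 = 1880.40 ppm.

C ≈ 1880 ppm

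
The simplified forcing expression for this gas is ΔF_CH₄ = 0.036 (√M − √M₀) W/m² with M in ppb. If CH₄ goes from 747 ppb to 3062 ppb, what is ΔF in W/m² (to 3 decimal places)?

CH₄: 0.036 × (√3062 − √747) = 0.036 × (55.3353 − 27.3313) = 0.036 × 28.0040 = 1.0081 W/m².

ΔF = 1.008 W/m²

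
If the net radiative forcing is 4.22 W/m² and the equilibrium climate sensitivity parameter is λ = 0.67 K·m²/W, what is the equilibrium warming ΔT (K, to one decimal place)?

ΔT = λ ΔF = 0.67 × 4.22 = 2.8274 K.

ΔT = 2.8 K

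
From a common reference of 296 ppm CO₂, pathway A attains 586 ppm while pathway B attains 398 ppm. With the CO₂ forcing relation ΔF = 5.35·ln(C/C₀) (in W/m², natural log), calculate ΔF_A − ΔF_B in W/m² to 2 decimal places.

ΔF_A − ΔF_B = 2.07 W/m²

ΔF_A = 5.35 ln(586/296) = 5.35 × 0.68296 = 3.6538 W/m².
ΔF_B = 5.35 ln(398/296) = 5.35 × 0.29609 = 1.5841 W/m².
Difference: 3.6538 − 1.5841 = 2.0697 W/m².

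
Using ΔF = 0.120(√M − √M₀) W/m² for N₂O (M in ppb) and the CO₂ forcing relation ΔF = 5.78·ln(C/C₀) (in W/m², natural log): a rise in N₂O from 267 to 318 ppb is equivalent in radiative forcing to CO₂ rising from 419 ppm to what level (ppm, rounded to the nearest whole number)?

C ≈ 432 ppm

N₂O forcing: 0.120 × (√318 − √267) = 0.120 × (17.8326 − 16.3401) = 0.120 × 1.4925 = 0.17910 W/m².
Set 5.78 ln(C/419) = 0.17910: ln(C/419) = 0.17910/5.78 = 0.03099, so C = 419 × e^0.03099 = 419 × 1.03148 = 432.19 ppm.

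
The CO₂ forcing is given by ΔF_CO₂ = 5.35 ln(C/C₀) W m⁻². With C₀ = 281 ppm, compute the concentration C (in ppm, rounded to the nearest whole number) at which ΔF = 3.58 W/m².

Set 5.35 ln(C/281) = 3.58, so ln(C/281) = 3.58/5.35 = 0.66916.
Then C/281 = e^0.66916 = 1.95260, giving C = 281 × 1.95260 = 548.68 ppm.

C ≈ 549 ppm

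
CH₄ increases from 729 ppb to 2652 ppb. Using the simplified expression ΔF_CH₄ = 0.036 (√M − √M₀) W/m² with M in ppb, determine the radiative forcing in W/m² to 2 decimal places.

ΔF = 0.88 W/m²

CH₄: 0.036 × (√2652 − √729) = 0.036 × (51.4976 − 27.0000) = 0.036 × 24.4976 = 0.8819 W/m².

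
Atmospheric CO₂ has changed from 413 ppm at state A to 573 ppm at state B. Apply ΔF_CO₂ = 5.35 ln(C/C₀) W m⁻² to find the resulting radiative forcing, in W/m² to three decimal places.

CO₂: 5.35 × ln(573/413) = 5.35 × ln(1.38741) = 5.35 × 0.32744 = 1.7518 W/m².

ΔF = 1.752 W/m²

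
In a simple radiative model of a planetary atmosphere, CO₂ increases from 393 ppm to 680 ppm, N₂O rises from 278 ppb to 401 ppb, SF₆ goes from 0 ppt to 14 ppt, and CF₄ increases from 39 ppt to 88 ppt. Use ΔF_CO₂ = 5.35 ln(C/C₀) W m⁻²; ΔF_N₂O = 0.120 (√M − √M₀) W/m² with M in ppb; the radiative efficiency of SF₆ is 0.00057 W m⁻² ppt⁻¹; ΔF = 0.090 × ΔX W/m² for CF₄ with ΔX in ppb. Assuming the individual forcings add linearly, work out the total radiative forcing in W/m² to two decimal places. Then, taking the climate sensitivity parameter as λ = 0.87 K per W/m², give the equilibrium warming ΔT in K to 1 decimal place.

CO₂: 5.35 × ln(680/393) = 5.35 × ln(1.73028) = 5.35 × 0.54828 = 2.9333 W/m².
N₂O: 0.120 × (√401 − √278) = 0.120 × (20.0250 − 16.6733) = 0.120 × 3.3517 = 0.4022 W/m².
SF₆: ΔF = 0.00057 × (14 − 0) = 0.00057 × 14 = 0.0080 W/m².
CF₄: Δ = 88 − 39 = 49 ppt = 0.049 ppb; ΔF = 0.090 × 0.049 = 0.0044 W/m².
Total ΔF = 2.9333 + 0.4022 + 0.0080 + 0.0044 = 3.3479 W/m².
ΔT = λ ΔF = 0.87 × 3.35 = 2.9145 K.

ΔF = 3.35 W/m²; ΔT = 2.9 K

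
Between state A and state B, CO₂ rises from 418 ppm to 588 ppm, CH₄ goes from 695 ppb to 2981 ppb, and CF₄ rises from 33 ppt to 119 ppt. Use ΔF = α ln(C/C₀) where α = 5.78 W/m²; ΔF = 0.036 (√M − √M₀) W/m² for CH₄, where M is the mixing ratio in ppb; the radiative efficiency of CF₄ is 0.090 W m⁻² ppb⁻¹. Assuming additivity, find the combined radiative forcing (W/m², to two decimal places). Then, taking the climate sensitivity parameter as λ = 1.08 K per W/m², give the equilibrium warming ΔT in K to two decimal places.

CO₂: 5.78 × ln(588/418) = 5.78 × ln(1.40670) = 5.78 × 0.34125 = 1.9724 W/m².
CH₄: 0.036 × (√2981 − √695) = 0.036 × (54.5985 − 26.3629) = 0.036 × 28.2356 = 1.0165 W/m².
CF₄: Δ = 119 − 33 = 86 ppt = 0.086 ppb; ΔF = 0.090 × 0.086 = 0.0077 W/m².
Total ΔF = 1.9724 + 1.0165 + 0.0077 = 2.9966 W/m².
ΔT = λ ΔF = 1.08 × 3.00 = 3.2400 K.

ΔF = 3.00 W/m²; ΔT = 3.24 K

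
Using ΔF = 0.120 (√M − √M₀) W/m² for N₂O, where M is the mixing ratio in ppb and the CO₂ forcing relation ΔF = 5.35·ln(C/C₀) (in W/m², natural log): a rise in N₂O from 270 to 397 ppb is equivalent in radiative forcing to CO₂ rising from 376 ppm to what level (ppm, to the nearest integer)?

C ≈ 407 ppm

N₂O forcing: 0.120 × (√397 − √270) = 0.120 × (19.9249 − 16.4317) = 0.120 × 3.4932 = 0.41918 W/m².
Set 5.35 ln(C/376) = 0.41918: ln(C/376) = 0.41918/5.35 = 0.07835, so C = 376 × e^0.07835 = 376 × 1.08150 = 406.64 ppm.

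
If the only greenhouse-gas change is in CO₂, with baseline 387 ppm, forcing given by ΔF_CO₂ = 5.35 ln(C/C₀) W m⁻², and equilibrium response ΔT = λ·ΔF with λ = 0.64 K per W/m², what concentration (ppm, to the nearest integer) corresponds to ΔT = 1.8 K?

Required forcing: ΔF = ΔT/λ = 1.8/0.64 = 2.8125 W/m².
Then ln(C/387) = ΔF/5.35 = 2.8125/5.35 = 0.52570.
So C = 387 × e^0.52570 = 387 × 1.69164 = 654.66 ppm.

C ≈ 655 ppm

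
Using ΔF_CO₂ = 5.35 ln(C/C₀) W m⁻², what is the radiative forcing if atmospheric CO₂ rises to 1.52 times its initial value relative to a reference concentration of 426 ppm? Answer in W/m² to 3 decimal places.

ΔF = 5.35 × ln(1.52) = 5.35 × 0.41871 = 2.2401 W/m².

ΔF = 2.240 W/m²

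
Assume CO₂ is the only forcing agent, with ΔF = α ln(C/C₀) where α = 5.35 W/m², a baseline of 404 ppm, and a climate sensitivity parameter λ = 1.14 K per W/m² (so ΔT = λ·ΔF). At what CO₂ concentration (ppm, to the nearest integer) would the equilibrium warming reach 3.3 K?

C ≈ 694 ppm

Required forcing: ΔF = ΔT/λ = 3.3/1.14 = 2.8947 W/m².
Then ln(C/404) = ΔF/5.35 = 2.8947/5.35 = 0.54107.
So C = 404 × e^0.54107 = 404 × 1.71784 = 694.01 ppm.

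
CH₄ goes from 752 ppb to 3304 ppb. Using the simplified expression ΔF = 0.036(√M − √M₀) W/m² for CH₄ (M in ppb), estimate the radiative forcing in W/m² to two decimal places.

ΔF = 1.08 W/m²

CH₄: 0.036 × (√3304 − √752) = 0.036 × (57.4804 − 27.4226) = 0.036 × 30.0578 = 1.0821 W/m².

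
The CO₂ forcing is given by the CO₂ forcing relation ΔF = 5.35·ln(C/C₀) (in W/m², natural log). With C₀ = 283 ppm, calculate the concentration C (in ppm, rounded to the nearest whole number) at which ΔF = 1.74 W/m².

C ≈ 392 ppm

Set 5.35 ln(C/283) = 1.74, so ln(C/283) = 1.74/5.35 = 0.32523.
Then C/283 = e^0.32523 = 1.38435, giving C = 283 × 1.38435 = 391.77 ppm.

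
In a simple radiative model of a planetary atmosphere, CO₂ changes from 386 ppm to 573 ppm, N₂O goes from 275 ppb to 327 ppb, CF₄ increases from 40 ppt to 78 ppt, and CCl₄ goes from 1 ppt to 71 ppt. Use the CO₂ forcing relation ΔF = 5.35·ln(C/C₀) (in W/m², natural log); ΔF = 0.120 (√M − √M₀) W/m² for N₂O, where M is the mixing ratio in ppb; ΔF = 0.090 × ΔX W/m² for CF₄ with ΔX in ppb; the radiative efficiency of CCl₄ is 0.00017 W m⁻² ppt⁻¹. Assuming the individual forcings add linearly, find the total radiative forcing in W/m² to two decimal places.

CO₂: 5.35 × ln(573/386) = 5.35 × ln(1.48446) = 5.35 × 0.39505 = 2.1135 W/m².
N₂O: 0.120 × (√327 − √275) = 0.120 × (18.0831 − 16.5831) = 0.120 × 1.5000 = 0.1800 W/m².
CF₄: Δ = 78 − 40 = 38 ppt = 0.038 ppb; ΔF = 0.090 × 0.038 = 0.0034 W/m².
CCl₄: ΔF = 0.00017 × (71 − 1) = 0.00017 × 70 = 0.0119 W/m².
Total ΔF = 2.1135 + 0.1800 + 0.0034 + 0.0119 = 2.3088 W/m².

ΔF = 2.31 W/m²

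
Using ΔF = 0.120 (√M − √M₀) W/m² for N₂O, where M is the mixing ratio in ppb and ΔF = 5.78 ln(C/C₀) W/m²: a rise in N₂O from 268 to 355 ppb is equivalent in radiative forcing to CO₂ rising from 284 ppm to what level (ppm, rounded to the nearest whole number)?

N₂O forcing: 0.120 × (√355 − √268) = 0.120 × (18.8414 − 16.3707) = 0.120 × 2.4707 = 0.29648 W/m².
Set 5.78 ln(C/284) = 0.29648: ln(C/284) = 0.29648/5.78 = 0.05129, so C = 284 × e^0.05129 = 284 × 1.05263 = 298.95 ppm.

C ≈ 299 ppm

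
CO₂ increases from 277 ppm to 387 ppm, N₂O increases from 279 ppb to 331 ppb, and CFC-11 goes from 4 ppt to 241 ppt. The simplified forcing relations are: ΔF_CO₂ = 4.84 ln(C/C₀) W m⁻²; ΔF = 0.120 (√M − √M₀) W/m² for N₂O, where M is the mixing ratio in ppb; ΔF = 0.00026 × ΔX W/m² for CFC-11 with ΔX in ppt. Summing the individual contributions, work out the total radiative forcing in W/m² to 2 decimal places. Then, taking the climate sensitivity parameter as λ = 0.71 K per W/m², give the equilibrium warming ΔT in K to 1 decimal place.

ΔF = 1.86 W/m²; ΔT = 1.3 K

CO₂: 4.84 × ln(387/277) = 4.84 × ln(1.39711) = 4.84 × 0.33441 = 1.6185 W/m².
N₂O: 0.120 × (√331 − √279) = 0.120 × (18.1934 − 16.7033) = 0.120 × 1.4901 = 0.1788 W/m².
CFC-11: ΔF = 0.00026 × (241 − 4) = 0.00026 × 237 = 0.0616 W/m².
Total ΔF = 1.6185 + 0.1788 + 0.0616 = 1.8589 W/m².
ΔT = λ ΔF = 0.71 × 1.86 = 1.3206 K.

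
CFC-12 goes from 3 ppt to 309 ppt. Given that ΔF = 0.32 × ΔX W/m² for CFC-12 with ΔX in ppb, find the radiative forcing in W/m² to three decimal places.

ΔF = 0.098 W/m²

CFC-12: Δ = 309 − 3 = 306 ppt = 0.306 ppb; ΔF = 0.32 × 0.306 = 0.0979 W/m².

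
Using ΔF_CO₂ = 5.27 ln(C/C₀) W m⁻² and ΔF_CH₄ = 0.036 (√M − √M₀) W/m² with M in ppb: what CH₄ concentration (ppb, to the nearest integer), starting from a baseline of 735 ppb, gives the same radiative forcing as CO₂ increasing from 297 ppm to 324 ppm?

CO₂ forcing: 5.27 × ln(324/297) = 5.27 × 0.087011 = 0.45855 W/m².
Set 0.036(√M − √735) = 0.45855: √M = 0.45855/0.036 + √735 = 12.7375 + 27.1109 = 39.8484.
M = (39.8484)² = 1587.89 ppb.

M ≈ 1588 ppb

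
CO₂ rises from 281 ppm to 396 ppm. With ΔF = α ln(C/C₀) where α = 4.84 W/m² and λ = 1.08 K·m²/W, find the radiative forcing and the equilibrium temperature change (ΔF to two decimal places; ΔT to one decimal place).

CO₂: 4.84 × ln(396/281) = 4.84 × ln(1.40925) = 4.84 × 0.34306 = 1.6604 W/m².
ΔT = λ ΔF = 1.08 × 1.66 = 1.7928 K.

ΔF = 1.66 W/m²; ΔT = 1.8 K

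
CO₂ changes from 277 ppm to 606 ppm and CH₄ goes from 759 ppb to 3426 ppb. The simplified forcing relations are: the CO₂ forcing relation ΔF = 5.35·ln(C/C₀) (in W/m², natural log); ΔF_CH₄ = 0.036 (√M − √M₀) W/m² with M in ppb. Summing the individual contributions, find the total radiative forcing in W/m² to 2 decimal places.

CO₂: 5.35 × ln(606/277) = 5.35 × ln(2.18773) = 5.35 × 0.78286 = 4.1883 W/m².
CH₄: 0.036 × (√3426 − √759) = 0.036 × (58.5320 − 27.5500) = 0.036 × 30.9820 = 1.1154 W/m².
Total ΔF = 4.1883 + 1.1154 = 5.3037 W/m².

ΔF = 5.30 W/m²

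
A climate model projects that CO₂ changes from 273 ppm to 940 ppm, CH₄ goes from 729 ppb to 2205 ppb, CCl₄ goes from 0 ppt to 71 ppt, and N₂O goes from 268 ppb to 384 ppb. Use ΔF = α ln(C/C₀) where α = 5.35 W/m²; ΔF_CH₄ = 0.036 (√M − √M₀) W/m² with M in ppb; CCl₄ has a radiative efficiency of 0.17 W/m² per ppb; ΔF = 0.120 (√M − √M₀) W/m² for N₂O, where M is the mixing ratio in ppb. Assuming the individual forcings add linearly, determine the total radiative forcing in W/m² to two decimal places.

CO₂: 5.35 × ln(940/273) = 5.35 × ln(3.44322) = 5.35 × 1.23641 = 6.6148 W/m².
CH₄: 0.036 × (√2205 − √729) = 0.036 × (46.9574 − 27.0000) = 0.036 × 19.9574 = 0.7185 W/m².
CCl₄: Δ = 71 − 0 = 71 ppt = 0.071 ppb; ΔF = 0.17 × 0.071 = 0.0121 W/m².
N₂O: 0.120 × (√384 − √268) = 0.120 × (19.5959 − 16.3707) = 0.120 × 3.2252 = 0.3870 W/m².
Total ΔF = 6.6148 + 0.7185 + 0.0121 + 0.3870 = 7.7324 W/m².

ΔF = 7.73 W/m²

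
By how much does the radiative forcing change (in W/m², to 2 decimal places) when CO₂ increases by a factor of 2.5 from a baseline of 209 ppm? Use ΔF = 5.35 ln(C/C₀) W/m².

ΔF = 4.90 W/m²

ΔF = 5.35 × ln(2.5) = 5.35 × 0.91629 = 4.9022 W/m².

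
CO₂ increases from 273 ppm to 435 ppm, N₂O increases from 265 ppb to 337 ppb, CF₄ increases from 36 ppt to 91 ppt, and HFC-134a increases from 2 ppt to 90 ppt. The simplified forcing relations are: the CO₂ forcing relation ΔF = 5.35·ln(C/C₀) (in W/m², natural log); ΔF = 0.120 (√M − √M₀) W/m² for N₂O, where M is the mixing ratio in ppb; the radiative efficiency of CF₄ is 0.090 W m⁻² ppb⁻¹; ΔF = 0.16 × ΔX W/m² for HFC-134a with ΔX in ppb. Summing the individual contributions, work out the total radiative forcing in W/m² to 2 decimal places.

ΔF = 2.76 W/m²

CO₂: 5.35 × ln(435/273) = 5.35 × ln(1.59341) = 5.35 × 0.46588 = 2.4925 W/m².
N₂O: 0.120 × (√337 − √265) = 0.120 × (18.3576 − 16.2788) = 0.120 × 2.0788 = 0.2495 W/m².
CF₄: Δ = 91 − 36 = 55 ppt = 0.055 ppb; ΔF = 0.090 × 0.055 = 0.0050 W/m².
HFC-134a: Δ = 90 − 2 = 88 ppt = 0.088 ppb; ΔF = 0.16 × 0.088 = 0.0141 W/m².
Total ΔF = 2.4925 + 0.2495 + 0.0050 + 0.0141 = 2.7611 W/m².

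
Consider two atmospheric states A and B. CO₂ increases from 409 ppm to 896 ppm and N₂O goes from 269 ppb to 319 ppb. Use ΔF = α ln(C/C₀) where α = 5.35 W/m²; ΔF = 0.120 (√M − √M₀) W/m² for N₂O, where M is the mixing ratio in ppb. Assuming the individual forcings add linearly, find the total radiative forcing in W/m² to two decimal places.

ΔF = 4.37 W/m²

CO₂: 5.35 × ln(896/409) = 5.35 × ln(2.19071) = 5.35 × 0.78423 = 4.1956 W/m².
N₂O: 0.120 × (√319 − √269) = 0.120 × (17.8606 − 16.4012) = 0.120 × 1.4594 = 0.1751 W/m².
Total ΔF = 4.1956 + 0.1751 = 4.3707 W/m².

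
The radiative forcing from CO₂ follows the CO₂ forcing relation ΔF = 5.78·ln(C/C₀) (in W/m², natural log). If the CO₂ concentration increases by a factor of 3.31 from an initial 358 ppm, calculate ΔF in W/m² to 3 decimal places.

ΔF = 6.918 W/m²

Because the forcing depends only on the ratio C/C₀, the initial concentration does not enter.
ΔF = 5.78 × ln(3.31) = 5.78 × 1.19695 = 6.9184 W/m².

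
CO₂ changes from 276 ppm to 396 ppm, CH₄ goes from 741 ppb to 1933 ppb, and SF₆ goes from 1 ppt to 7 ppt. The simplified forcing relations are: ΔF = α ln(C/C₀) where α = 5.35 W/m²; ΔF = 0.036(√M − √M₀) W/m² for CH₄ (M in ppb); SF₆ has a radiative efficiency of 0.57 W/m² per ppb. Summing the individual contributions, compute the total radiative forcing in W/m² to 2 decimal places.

CO₂: 5.35 × ln(396/276) = 5.35 × ln(1.43478) = 5.35 × 0.36101 = 1.9314 W/m².
CH₄: 0.036 × (√1933 − √741) = 0.036 × (43.9659 − 27.2213) = 0.036 × 16.7446 = 0.6028 W/m².
SF₆: Δ = 7 − 1 = 6 ppt = 0.006 ppb; ΔF = 0.57 × 0.006 = 0.0034 W/m².
Total ΔF = 1.9314 + 0.6028 + 0.0034 = 2.5376 W/m².

ΔF = 2.54 W/m²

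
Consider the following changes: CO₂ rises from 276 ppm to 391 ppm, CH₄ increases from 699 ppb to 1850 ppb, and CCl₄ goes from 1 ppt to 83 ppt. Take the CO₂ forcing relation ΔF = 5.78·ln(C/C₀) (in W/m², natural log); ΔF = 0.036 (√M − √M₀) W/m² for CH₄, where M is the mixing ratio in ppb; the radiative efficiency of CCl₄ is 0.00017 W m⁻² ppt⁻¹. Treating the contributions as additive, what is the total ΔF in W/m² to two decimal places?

ΔF = 2.62 W/m²

CO₂: 5.78 × ln(391/276) = 5.78 × ln(1.41667) = 5.78 × 0.34831 = 2.0132 W/m².
CH₄: 0.036 × (√1850 − √699) = 0.036 × (43.0116 − 26.4386) = 0.036 × 16.5730 = 0.5966 W/m².
CCl₄: ΔF = 0.00017 × (83 − 1) = 0.00017 × 82 = 0.0139 W/m².
Total ΔF = 2.0132 + 0.5966 + 0.0139 = 2.6237 W/m².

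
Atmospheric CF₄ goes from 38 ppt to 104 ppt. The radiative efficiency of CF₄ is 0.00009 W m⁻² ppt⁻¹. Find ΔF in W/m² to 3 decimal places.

CF₄: ΔF = 0.00009 × (104 − 38) = 0.00009 × 66 = 0.0059 W/m².

ΔF = 0.006 W/m²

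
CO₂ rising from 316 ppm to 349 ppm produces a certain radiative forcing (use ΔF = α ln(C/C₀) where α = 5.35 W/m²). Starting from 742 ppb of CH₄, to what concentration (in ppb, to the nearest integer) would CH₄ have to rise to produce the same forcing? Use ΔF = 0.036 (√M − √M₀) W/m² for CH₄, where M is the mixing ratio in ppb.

M ≈ 1764 ppb

CO₂ forcing: 5.35 × ln(349/316) = 5.35 × 0.099330 = 0.53142 W/m².
Set 0.036(√M − √742) = 0.53142: √M = 0.53142/0.036 + √742 = 14.7617 + 27.2397 = 42.0014.
M = (42.0014)² = 1764.12 ppb.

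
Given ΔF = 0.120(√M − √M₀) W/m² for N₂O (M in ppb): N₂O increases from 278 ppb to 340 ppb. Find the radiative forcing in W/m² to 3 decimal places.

N₂O: 0.120 × (√340 − √278) = 0.120 × (18.4391 − 16.6733) = 0.120 × 1.7658 = 0.2119 W/m².

ΔF = 0.212 W/m²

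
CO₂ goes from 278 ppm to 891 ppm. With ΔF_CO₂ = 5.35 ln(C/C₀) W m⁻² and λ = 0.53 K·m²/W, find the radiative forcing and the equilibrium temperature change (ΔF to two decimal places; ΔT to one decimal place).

ΔF = 6.23 W/m²; ΔT = 3.3 K

CO₂: 5.35 × ln(891/278) = 5.35 × ln(3.20504) = 5.35 × 1.16472 = 6.2313 W/m².
ΔT = λ ΔF = 0.53 × 6.23 = 3.3019 K.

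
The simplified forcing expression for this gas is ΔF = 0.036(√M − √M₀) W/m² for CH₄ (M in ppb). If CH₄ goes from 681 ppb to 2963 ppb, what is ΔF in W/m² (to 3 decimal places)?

ΔF = 1.020 W/m²

CH₄: 0.036 × (√2963 − √681) = 0.036 × (54.4334 − 26.0960) = 0.036 × 28.3374 = 1.0201 W/m².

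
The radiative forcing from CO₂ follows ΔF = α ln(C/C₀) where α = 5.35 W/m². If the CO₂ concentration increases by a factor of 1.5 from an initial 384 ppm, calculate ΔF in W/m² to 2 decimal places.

Because the forcing depends only on the ratio C/C₀, the initial concentration does not enter.
ΔF = 5.35 × ln(1.5) = 5.35 × 0.40547 = 2.1693 W/m².

ΔF = 2.17 W/m²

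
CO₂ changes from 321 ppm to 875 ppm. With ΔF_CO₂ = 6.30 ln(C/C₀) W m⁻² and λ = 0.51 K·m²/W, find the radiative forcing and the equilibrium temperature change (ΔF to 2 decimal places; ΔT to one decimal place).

ΔF = 6.32 W/m²; ΔT = 3.2 K

CO₂: 6.30 × ln(875/321) = 6.30 × ln(2.72586) = 6.30 × 1.00278 = 6.3175 W/m².
ΔT = λ ΔF = 0.51 × 6.32 = 3.2232 K.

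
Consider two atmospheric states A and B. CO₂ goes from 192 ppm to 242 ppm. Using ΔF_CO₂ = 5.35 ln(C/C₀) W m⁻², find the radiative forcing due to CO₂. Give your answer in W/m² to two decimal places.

ΔF = 1.24 W/m²

CO₂ absorption bands are partially saturated, so forcing scales with the logarithm of the concentration ratio.
CO₂: 5.35 × ln(242/192) = 5.35 × ln(1.26042) = 5.35 × 0.23144 = 1.2382 W/m².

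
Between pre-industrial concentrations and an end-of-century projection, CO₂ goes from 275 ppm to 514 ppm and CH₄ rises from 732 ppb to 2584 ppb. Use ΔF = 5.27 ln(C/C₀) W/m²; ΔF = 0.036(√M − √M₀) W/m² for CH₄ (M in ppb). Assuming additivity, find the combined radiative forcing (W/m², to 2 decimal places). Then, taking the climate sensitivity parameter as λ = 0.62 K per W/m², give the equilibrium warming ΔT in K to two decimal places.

ΔF = 4.15 W/m²; ΔT = 2.57 K

CO₂: 5.27 × ln(514/275) = 5.27 × ln(1.86909) = 5.27 × 0.62545 = 3.2961 W/m².
CH₄: 0.036 × (√2584 − √732) = 0.036 × (50.8331 − 27.0555) = 0.036 × 23.7776 = 0.8560 W/m².
Total ΔF = 3.2961 + 0.8560 = 4.1521 W/m².
ΔT = λ ΔF = 0.62 × 4.15 = 2.5730 K.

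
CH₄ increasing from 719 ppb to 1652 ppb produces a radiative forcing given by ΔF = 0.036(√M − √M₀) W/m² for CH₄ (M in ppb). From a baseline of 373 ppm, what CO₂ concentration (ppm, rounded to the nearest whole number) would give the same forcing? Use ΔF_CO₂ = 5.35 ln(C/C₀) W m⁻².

C ≈ 409 ppm

CH₄ forcing: 0.036 × (√1652 − √719) = 0.036 × (40.6448 − 26.8142) = 0.036 × 13.8306 = 0.49790 W/m².
Set 5.35 ln(C/373) = 0.49790: ln(C/373) = 0.49790/5.35 = 0.09307, so C = 373 × e^0.09307 = 373 × 1.09754 = 409.38 ppm.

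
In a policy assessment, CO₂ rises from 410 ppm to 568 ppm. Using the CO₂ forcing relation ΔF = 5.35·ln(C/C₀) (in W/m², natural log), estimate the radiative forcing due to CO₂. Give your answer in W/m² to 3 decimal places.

CO₂ absorption bands are partially saturated, so forcing scales with the logarithm of the concentration ratio.
CO₂: 5.35 × ln(568/410) = 5.35 × ln(1.38537) = 5.35 × 0.32597 = 1.7439 W/m².

ΔF = 1.744 W/m²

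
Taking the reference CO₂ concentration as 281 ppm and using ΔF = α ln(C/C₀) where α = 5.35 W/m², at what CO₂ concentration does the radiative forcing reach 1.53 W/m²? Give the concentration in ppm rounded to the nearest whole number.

Set 5.35 ln(C/281) = 1.53, so ln(C/281) = 1.53/5.35 = 0.28598.
Then C/281 = e^0.28598 = 1.33107, giving C = 281 × 1.33107 = 374.03 ppm.

C ≈ 374 ppm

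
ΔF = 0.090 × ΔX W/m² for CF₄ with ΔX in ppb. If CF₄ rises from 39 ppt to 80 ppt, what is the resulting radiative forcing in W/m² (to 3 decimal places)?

ΔF = 0.004 W/m²

CF₄: Δ = 80 − 39 = 41 ppt = 0.041 ppb; ΔF = 0.090 × 0.041 = 0.0037 W/m².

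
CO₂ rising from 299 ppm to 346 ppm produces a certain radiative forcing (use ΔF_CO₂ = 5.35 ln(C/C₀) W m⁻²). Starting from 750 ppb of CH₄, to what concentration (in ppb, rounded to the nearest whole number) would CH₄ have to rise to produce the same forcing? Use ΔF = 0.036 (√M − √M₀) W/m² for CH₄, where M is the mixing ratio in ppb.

CO₂ forcing: 5.35 × ln(346/299) = 5.35 × 0.145995 = 0.78107 W/m².
Set 0.036(√M − √750) = 0.78107: √M = 0.78107/0.036 + √750 = 21.6964 + 27.3861 = 49.0825.
M = (49.0825)² = 2409.09 ppb.

M ≈ 2409 ppb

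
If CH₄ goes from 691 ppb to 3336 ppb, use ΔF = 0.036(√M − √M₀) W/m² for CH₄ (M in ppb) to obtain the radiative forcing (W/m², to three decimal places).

ΔF = 1.133 W/m²

CH₄: 0.036 × (√3336 − √691) = 0.036 × (57.7581 − 26.2869) = 0.036 × 31.4712 = 1.1330 W/m².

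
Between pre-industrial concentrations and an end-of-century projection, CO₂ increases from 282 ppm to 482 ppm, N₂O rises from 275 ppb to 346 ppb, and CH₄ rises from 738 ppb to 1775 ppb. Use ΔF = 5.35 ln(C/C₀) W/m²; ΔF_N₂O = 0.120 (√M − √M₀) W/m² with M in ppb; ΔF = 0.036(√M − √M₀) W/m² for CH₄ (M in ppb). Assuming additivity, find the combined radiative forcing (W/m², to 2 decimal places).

ΔF = 3.65 W/m²

CO₂: 5.35 × ln(482/282) = 5.35 × ln(1.70922) = 5.35 × 0.53604 = 2.8678 W/m².
N₂O: 0.120 × (√346 − √275) = 0.120 × (18.6011 − 16.5831) = 0.120 × 2.0180 = 0.2422 W/m².
CH₄: 0.036 × (√1775 − √738) = 0.036 × (42.1307 − 27.1662) = 0.036 × 14.9645 = 0.5387 W/m².
Total ΔF = 2.8678 + 0.2422 + 0.5387 = 3.6487 W/m².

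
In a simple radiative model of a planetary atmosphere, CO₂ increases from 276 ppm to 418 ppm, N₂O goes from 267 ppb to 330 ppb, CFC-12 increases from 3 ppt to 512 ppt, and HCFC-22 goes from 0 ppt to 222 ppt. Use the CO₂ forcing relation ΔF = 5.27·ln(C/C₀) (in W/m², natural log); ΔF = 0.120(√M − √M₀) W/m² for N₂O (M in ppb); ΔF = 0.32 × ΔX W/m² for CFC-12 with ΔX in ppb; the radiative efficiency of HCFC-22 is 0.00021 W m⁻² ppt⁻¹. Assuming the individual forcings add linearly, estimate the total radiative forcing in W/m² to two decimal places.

ΔF = 2.62 W/m²

CO₂: 5.27 × ln(418/276) = 5.27 × ln(1.51449) = 5.27 × 0.41508 = 2.1875 W/m².
N₂O: 0.120 × (√330 − √267) = 0.120 × (18.1659 − 16.3401) = 0.120 × 1.8258 = 0.2191 W/m².
CFC-12: Δ = 512 − 3 = 509 ppt = 0.509 ppb; ΔF = 0.32 × 0.509 = 0.1629 W/m².
HCFC-22: ΔF = 0.00021 × (222 − 0) = 0.00021 × 222 = 0.0466 W/m².
Total ΔF = 2.1875 + 0.2191 + 0.1629 + 0.0466 = 2.6161 W/m².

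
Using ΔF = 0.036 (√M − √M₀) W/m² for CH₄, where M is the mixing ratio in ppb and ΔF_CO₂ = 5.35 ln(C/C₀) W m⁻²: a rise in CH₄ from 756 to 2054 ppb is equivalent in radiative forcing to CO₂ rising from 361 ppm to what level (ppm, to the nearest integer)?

CH₄ forcing: 0.036 × (√2054 − √756) = 0.036 × (45.3211 − 27.4955) = 0.036 × 17.8256 = 0.64172 W/m².
Set 5.35 ln(C/361) = 0.64172: ln(C/361) = 0.64172/5.35 = 0.11995, so C = 361 × e^0.11995 = 361 × 1.12744 = 407.01 ppm.

C ≈ 407 ppm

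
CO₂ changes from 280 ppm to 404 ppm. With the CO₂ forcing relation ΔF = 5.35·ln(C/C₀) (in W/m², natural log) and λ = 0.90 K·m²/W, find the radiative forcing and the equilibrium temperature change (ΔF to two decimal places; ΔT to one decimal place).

ΔF = 1.96 W/m²; ΔT = 1.8 K

CO₂: 5.35 × ln(404/280) = 5.35 × ln(1.44286) = 5.35 × 0.36663 = 1.9615 W/m².
ΔT = λ ΔF = 0.90 × 1.96 = 1.7640 K.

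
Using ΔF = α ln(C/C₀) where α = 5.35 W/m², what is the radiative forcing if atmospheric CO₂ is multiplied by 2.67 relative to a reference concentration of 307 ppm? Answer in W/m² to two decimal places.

ΔF = 5.25 W/m²

ΔF = 5.35 × ln(2.67) = 5.35 × 0.98208 = 5.2541 W/m².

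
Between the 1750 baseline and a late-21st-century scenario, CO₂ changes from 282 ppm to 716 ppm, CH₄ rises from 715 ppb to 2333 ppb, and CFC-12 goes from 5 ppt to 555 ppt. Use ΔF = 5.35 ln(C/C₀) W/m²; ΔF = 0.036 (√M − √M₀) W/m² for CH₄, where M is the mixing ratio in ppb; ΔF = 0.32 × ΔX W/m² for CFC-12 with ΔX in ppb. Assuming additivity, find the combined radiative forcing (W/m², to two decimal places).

CO₂: 5.35 × ln(716/282) = 5.35 × ln(2.53901) = 5.35 × 0.93177 = 4.9850 W/m².
CH₄: 0.036 × (√2333 − √715) = 0.036 × (48.3011 − 26.7395) = 0.036 × 21.5616 = 0.7762 W/m².
CFC-12: Δ = 555 − 5 = 550 ppt = 0.550 ppb; ΔF = 0.32 × 0.550 = 0.1760 W/m².
Total ΔF = 4.9850 + 0.7762 + 0.1760 = 5.9372 W/m².

ΔF = 5.94 W/m²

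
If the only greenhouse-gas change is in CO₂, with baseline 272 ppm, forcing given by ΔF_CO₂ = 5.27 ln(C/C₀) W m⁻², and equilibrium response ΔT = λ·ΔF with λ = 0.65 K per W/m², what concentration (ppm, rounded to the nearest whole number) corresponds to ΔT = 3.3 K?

Required forcing: ΔF = ΔT/λ = 3.3/0.65 = 5.0769 W/m².
Then ln(C/272) = ΔF/5.27 = 5.0769/5.27 = 0.96336.
So C = 272 × e^0.96336 = 272 × 2.62049 = 712.77 ppm.

C ≈ 713 ppm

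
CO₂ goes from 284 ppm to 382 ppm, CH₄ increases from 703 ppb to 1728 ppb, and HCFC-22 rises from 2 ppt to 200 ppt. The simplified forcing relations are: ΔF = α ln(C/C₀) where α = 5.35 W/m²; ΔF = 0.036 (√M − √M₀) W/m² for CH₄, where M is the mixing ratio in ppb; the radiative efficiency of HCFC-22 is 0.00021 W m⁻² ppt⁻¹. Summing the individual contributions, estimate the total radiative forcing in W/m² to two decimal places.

ΔF = 2.17 W/m²

CO₂: 5.35 × ln(382/284) = 5.35 × ln(1.34507) = 5.35 × 0.29645 = 1.5860 W/m².
CH₄: 0.036 × (√1728 − √703) = 0.036 × (41.5692 − 26.5141) = 0.036 × 15.0551 = 0.5420 W/m².
HCFC-22: ΔF = 0.00021 × (200 − 2) = 0.00021 × 198 = 0.0416 W/m².
Total ΔF = 1.5860 + 0.5420 + 0.0416 = 2.1696 W/m².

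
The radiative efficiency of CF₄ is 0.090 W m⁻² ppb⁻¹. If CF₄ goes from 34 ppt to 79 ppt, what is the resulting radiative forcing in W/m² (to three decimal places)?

CF₄: Δ = 79 − 34 = 45 ppt = 0.045 ppb; ΔF = 0.090 × 0.045 = 0.0041 W/m².

ΔF = 0.004 W/m²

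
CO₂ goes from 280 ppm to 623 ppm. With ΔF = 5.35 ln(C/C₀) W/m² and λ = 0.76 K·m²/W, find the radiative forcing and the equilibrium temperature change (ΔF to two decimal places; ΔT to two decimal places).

CO₂: 5.35 × ln(623/280) = 5.35 × ln(2.22500) = 5.35 × 0.79976 = 4.2787 W/m².
ΔT = λ ΔF = 0.76 × 4.28 = 3.2528 K.

ΔF = 4.28 W/m²; ΔT = 3.25 K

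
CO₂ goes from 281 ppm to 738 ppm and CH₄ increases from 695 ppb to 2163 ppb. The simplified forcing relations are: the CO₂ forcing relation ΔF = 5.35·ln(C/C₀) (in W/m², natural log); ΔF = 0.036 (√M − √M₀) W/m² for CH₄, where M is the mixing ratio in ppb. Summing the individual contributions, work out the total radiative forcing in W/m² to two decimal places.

ΔF = 5.89 W/m²

CO₂: 5.35 × ln(738/281) = 5.35 × ln(2.62633) = 5.35 × 0.96559 = 5.1659 W/m².
CH₄: 0.036 × (√2163 − √695) = 0.036 × (46.5081 − 26.3629) = 0.036 × 20.1452 = 0.7252 W/m².
Total ΔF = 5.1659 + 0.7252 = 5.8911 W/m².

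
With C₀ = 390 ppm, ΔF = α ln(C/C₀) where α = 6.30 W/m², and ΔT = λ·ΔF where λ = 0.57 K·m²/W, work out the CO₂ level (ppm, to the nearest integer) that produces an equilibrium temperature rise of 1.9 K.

Required forcing: ΔF = ΔT/λ = 1.9/0.57 = 3.3333 W/m².
Then ln(C/390) = ΔF/6.30 = 3.3333/6.30 = 0.52910.
So C = 390 × e^0.52910 = 390 × 1.69740 = 661.99 ppm.

C ≈ 662 ppm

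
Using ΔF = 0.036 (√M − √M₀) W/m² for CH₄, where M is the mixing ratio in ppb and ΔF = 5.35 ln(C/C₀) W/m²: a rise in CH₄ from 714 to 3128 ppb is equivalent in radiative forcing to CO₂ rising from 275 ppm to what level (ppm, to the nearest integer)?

C ≈ 335 ppm

CH₄ forcing: 0.036 × (√3128 − √714) = 0.036 × (55.9285 − 26.7208) = 0.036 × 29.2077 = 1.05148 W/m².
Set 5.35 ln(C/275) = 1.05148: ln(C/275) = 1.05148/5.35 = 0.19654, so C = 275 × e^0.19654 = 275 × 1.21718 = 334.72 ppm.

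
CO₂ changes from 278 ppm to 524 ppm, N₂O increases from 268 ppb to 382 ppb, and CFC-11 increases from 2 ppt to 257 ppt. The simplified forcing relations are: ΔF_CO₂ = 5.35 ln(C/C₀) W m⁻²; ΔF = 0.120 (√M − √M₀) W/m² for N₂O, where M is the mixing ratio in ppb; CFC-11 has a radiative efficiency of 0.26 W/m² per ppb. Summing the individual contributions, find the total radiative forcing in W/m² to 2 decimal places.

CO₂: 5.35 × ln(524/278) = 5.35 × ln(1.88489) = 5.35 × 0.63387 = 3.3912 W/m².
N₂O: 0.120 × (√382 − √268) = 0.120 × (19.5448 − 16.3707) = 0.120 × 3.1741 = 0.3809 W/m².
CFC-11: Δ = 257 − 2 = 255 ppt = 0.255 ppb; ΔF = 0.26 × 0.255 = 0.0663 W/m².
Total ΔF = 3.3912 + 0.3809 + 0.0663 = 3.8384 W/m².

ΔF = 3.84 W/m²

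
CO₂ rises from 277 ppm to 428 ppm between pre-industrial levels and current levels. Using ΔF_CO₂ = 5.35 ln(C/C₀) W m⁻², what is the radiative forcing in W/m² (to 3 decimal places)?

CO₂: 5.35 × ln(428/277) = 5.35 × ln(1.54513) = 5.35 × 0.43511 = 2.3278 W/m².

ΔF = 2.328 W/m²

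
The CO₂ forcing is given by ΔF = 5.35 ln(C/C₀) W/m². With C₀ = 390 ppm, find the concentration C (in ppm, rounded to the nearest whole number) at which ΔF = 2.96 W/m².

C ≈ 678 ppm

Set 5.35 ln(C/390) = 2.96, so ln(C/390) = 2.96/5.35 = 0.55327.
Then C/390 = e^0.55327 = 1.73893, giving C = 390 × 1.73893 = 678.18 ppm.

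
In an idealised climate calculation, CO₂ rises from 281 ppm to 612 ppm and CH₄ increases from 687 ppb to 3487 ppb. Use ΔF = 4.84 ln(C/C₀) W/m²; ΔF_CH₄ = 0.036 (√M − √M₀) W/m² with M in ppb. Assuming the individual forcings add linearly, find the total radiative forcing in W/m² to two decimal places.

ΔF = 4.95 W/m²

CO₂: 4.84 × ln(612/281) = 4.84 × ln(2.17794) = 4.84 × 0.77838 = 3.7674 W/m².
CH₄: 0.036 × (√3487 − √687) = 0.036 × (59.0508 − 26.2107) = 0.036 × 32.8401 = 1.1822 W/m².
Total ΔF = 3.7674 + 1.1822 = 4.9496 W/m².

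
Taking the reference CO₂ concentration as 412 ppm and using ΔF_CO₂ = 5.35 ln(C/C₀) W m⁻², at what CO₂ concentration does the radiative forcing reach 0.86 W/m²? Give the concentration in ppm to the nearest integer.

Set 5.35 ln(C/412) = 0.86, so ln(C/412) = 0.86/5.35 = 0.16075.
Then C/412 = e^0.16075 = 1.17439, giving C = 412 × 1.17439 = 483.85 ppm.

C ≈ 484 ppm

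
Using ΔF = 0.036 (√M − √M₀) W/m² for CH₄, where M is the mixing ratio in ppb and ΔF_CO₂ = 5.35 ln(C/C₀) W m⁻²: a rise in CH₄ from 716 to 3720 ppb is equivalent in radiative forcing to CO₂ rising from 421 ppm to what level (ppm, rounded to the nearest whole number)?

CH₄ forcing: 0.036 × (√3720 − √716) = 0.036 × (60.9918 − 26.7582) = 0.036 × 34.2336 = 1.23241 W/m².
Set 5.35 ln(C/421) = 1.23241: ln(C/421) = 1.23241/5.35 = 0.23036, so C = 421 × e^0.23036 = 421 × 1.25905 = 530.06 ppm.

C ≈ 530 ppm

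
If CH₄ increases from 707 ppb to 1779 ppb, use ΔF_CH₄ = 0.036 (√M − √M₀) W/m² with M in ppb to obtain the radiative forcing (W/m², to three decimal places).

CH₄: 0.036 × (√1779 − √707) = 0.036 × (42.1782 − 26.5895) = 0.036 × 15.5887 = 0.5612 W/m².

ΔF = 0.561 W/m²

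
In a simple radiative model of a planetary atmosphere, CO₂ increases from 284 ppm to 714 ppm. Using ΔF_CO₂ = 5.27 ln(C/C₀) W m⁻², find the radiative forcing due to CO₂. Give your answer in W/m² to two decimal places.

ΔF = 4.86 W/m²

CO₂ absorption bands are partially saturated, so forcing scales with the logarithm of the concentration ratio.
CO₂: 5.27 × ln(714/284) = 5.27 × ln(2.51408) = 5.27 × 0.92191 = 4.8585 W/m².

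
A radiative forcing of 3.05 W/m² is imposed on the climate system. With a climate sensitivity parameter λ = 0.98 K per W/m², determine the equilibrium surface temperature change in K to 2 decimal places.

ΔT = 2.99 K

ΔT = λ ΔF = 0.98 × 3.05 = 2.9890 K.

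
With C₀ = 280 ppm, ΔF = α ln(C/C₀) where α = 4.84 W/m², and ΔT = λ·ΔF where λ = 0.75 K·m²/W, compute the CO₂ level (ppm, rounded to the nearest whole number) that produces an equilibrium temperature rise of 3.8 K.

C ≈ 798 ppm

Required forcing: ΔF = ΔT/λ = 3.8/0.75 = 5.0667 W/m².
Then ln(C/280) = ΔF/4.84 = 5.0667/4.84 = 1.04684.
So C = 280 × e^1.04684 = 280 × 2.84864 = 797.62 ppm.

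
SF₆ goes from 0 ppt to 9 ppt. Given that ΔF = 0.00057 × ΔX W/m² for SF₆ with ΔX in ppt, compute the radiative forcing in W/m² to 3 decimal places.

SF₆: ΔF = 0.00057 × (9 − 0) = 0.00057 × 9 = 0.0051 W/m².

ΔF = 0.005 W/m²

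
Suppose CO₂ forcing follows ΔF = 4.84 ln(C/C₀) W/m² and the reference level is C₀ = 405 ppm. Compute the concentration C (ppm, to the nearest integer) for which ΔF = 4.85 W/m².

Set 4.84 ln(C/405) = 4.85, so ln(C/405) = 4.85/4.84 = 1.00207.
Then C/405 = e^1.00207 = 2.72391, giving C = 405 × 2.72391 = 1103.18 ppm.

C ≈ 1103 ppm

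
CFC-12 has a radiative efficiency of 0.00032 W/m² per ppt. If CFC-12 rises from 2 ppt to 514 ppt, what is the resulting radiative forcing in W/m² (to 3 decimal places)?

ΔF = 0.164 W/m²

CFC-12: ΔF = 0.00032 × (514 − 2) = 0.00032 × 512 = 0.1638 W/m².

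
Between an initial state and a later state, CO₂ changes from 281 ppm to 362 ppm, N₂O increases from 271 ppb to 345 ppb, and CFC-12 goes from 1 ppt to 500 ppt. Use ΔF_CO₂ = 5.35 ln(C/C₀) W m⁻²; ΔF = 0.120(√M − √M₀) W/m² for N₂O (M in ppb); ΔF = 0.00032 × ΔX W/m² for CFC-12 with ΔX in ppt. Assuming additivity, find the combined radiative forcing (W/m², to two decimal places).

CO₂: 5.35 × ln(362/281) = 5.35 × ln(1.28826) = 5.35 × 0.25329 = 1.3551 W/m².
N₂O: 0.120 × (√345 − √271) = 0.120 × (18.5742 − 16.4621) = 0.120 × 2.1121 = 0.2535 W/m².
CFC-12: ΔF = 0.00032 × (500 − 1) = 0.00032 × 499 = 0.1597 W/m².
Total ΔF = 1.3551 + 0.2535 + 0.1597 = 1.7683 W/m².

ΔF = 1.77 W/m²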